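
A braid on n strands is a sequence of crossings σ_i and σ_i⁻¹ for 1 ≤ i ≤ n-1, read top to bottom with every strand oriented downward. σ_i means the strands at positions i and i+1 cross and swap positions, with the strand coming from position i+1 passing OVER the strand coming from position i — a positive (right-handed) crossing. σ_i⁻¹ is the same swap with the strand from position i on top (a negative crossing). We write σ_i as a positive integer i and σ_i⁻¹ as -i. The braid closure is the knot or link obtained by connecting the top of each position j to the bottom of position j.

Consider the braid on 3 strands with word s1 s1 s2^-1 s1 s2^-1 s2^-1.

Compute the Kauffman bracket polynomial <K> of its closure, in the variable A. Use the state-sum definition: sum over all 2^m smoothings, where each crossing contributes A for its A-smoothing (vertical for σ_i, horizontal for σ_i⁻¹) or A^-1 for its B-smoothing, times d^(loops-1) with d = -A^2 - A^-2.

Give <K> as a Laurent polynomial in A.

Braid: s1 s1 s2^-1 s1 s2^-1 s2^-1 on 3 strands, 6 crossings.
Writhe w = (#positive) - (#negative) = 3 - 3 = 0.
State-sum expansion of <K>. There are 2^6 = 64 states.
Each crossing splits two ways (0=vertical, 1=horizontal). The state's weight is A^(#A-smoothings - #B-smoothings) * d^(loops - 1).
Tabulate the states by total A-exponent and number of loops L (A-exp: L × count):
  A^6: L=4 ×1
  A^4: L=3 ×6
  A^2: L=2 ×14, L=4 ×1
  A^0: L=1 ×13, L=3 ×7
  A^-2: L=2 ×14, L=4 ×1
  A^-4: L=3 ×6
  A^-6: L=4 ×1
Each group contributes A^e * Σ count * d^(L-1):
Powers of d = -A^2 - A^-2: d^2 = A^4 + 2 + A^-4; d^3 = -A^6 - 3*A^2 - 3*A^-2 - A^-6.
  A^6 * (d^3) = -A^12 - 3*A^8 - 3*A^4 - 1
  A^4 * (6*d^2) = 6*A^8 + 12*A^4 + 6
  A^2 * (14*d + d^3) = -A^8 - 17*A^4 - 17 - A^-4
  A^0 * (13 + 7*d^2) = 7*A^4 + 27 + 7*A^-4
  A^-2 * (14*d + d^3) = -A^4 - 17 - 17*A^-4 - A^-8
  A^-4 * (6*d^2) = 6 + 12*A^-4 + 6*A^-8
  A^-6 * (d^3) = -1 - 3*A^-4 - 3*A^-8 - A^-12
Summing the groups: <K> = -A^12 + 2*A^8 - 2*A^4 + 3 - 2*A^-4 + 2*A^-8 - A^-12

Answer: -A^12 + 2*A^8 - 2*A^4 + 3 - 2*A^-4 + 2*A^-8 - A^-12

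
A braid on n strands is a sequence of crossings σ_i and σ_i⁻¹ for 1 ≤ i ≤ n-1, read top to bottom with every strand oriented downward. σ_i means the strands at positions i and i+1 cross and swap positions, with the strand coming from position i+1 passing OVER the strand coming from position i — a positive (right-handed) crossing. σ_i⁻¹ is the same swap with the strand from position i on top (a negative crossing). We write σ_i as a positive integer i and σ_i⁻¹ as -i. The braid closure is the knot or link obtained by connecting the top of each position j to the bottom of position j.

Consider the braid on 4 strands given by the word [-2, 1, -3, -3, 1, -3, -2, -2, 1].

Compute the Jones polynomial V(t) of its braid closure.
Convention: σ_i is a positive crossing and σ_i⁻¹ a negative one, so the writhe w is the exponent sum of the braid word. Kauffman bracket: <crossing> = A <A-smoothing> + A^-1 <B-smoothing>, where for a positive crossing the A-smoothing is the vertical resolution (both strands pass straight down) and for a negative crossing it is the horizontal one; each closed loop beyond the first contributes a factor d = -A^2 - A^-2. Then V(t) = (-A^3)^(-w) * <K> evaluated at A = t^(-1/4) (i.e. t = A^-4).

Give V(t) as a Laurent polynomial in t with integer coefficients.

Braid: s2^-1 s1 s3^-1 s3^-1 s1 s3^-1 s2^-1 s2^-1 s1 on 4 strands, 9 crossings.
Writhe w = (#positive) - (#negative) = 3 - 6 = -3.
Enumerate smoothing states for the bracket polynomial. There are 2^9 = 512 states.
Smooth each crossing (0=||, 1=⌣⌢); contribution A^(Σ sign_k(1-2s_k)) * d^(L-1).
Tabulate the states by total A-exponent and number of loops L (A-exp: L × count):
  A^9: L=6 ×1
  A^7: L=5 ×9
  A^5: L=4 ×35, L=6 ×1
  A^3: L=3 ×73, L=5 ×11
  A^1: L=2 ×81, L=4 ×44, L=6 ×1
  A^-1: L=1 ×39, L=3 ×77, L=5 ×10
  A^-3: L=2 ×55, L=4 ×28, L=6 ×1
  A^-5: L=3 ×32, L=5 ×4
  A^-7: L=4 ×9
  A^-9: L=5 ×1
Each group contributes A^e * Σ count * d^(L-1):
Powers of d = -A^2 - A^-2: d^2 = A^4 + 2 + A^-4; d^3 = -A^6 - 3*A^2 - 3*A^-2 - A^-6; d^4 = A^8 + 4*A^4 + 6 + 4*A^-4 + A^-8; d^5 = -A^10 - 5*A^6 - 10*A^2 - 10*A^-2 - 5*A^-6 - A^-10.
  A^9 * (d^5) = -A^19 - 5*A^15 - 10*A^11 - 10*A^7 - 5*A^3 - A^-1
  A^7 * (9*d^4) = 9*A^15 + 36*A^11 + 54*A^7 + 36*A^3 + 9*A^-1
  A^5 * (35*d^3 + d^5) = -A^15 - 40*A^11 - 115*A^7 - 115*A^3 - 40*A^-1 - A^-5
  A^3 * (73*d^2 + 11*d^4) = 11*A^11 + 117*A^7 + 212*A^3 + 117*A^-1 + 11*A^-5
  A^1 * (81*d + 44*d^3 + d^5) = -A^11 - 49*A^7 - 223*A^3 - 223*A^-1 - 49*A^-5 - A^-9
  A^-1 * (39 + 77*d^2 + 10*d^4) = 10*A^7 + 117*A^3 + 253*A^-1 + 117*A^-5 + 10*A^-9
  A^-3 * (55*d + 28*d^3 + d^5) = -A^7 - 33*A^3 - 149*A^-1 - 149*A^-5 - 33*A^-9 - A^-13
  A^-5 * (32*d^2 + 4*d^4) = 4*A^3 + 48*A^-1 + 88*A^-5 + 48*A^-9 + 4*A^-13
  A^-7 * (9*d^3) = -9*A^-1 - 27*A^-5 - 27*A^-9 - 9*A^-13
  A^-9 * (d^4) = A^-1 + 4*A^-5 + 6*A^-9 + 4*A^-13 + A^-17
Summing the groups: <K> = -A^19 + 3*A^15 - 4*A^11 + 6*A^7 - 7*A^3 + 6*A^-1 - 6*A^-5 + 3*A^-9 - 2*A^-13 + A^-17
Normalise by the writhe: (-A^3)^(-w) = (-A^3)^(3) = -A^9, so f(A) = -A^9 * <K> = A^28 - 3*A^24 + 4*A^20 - 6*A^16 + 7*A^12 - 6*A^8 + 6*A^4 - 3 + 2*A^-4 - A^-8.
Substitute A = t^(-1/4), i.e. A^e → t^(-e/4): V(t) = -t^2 + 2*t - 3 + 6*t^-1 - 6*t^-2 + 7*t^-3 - 6*t^-4 + 4*t^-5 - 3*t^-6 + t^-7

Answer: -t^2 + 2*t - 3 + 6*t^-1 - 6*t^-2 + 7*t^-3 - 6*t^-4 + 4*t^-5 - 3*t^-6 + t^-7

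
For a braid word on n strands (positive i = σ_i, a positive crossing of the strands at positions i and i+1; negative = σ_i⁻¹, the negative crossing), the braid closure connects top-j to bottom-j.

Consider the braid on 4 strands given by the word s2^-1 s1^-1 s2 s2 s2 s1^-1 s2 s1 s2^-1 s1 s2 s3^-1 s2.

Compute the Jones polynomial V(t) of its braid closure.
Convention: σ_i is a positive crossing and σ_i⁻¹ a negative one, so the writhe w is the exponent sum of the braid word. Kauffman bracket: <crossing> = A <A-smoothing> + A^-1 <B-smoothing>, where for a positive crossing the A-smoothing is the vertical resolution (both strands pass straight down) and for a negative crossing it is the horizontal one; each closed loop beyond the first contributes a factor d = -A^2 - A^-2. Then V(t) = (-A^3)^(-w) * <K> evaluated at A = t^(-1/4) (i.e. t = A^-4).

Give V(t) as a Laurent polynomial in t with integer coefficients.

The presented braid s2^-1 s1^-1 s2 s2 s2 s1^-1 s2 s1 s2^-1 s1 s2 s3^-1 s2 on 4 strands reduces by inverse Markov moves (closure unchanged at each step):
  Deconjugate: the word is γ·β·γ⁻¹ with γ = s2^-1 (prefix) and γ⁻¹ = s2 (suffix); strip both.
  Destabilize: the word has the form β·s3^-1 where s3^-1 occurs only as the final letter (β ∈ B_3); drop it and the last strand → 3 strands.
Reduced to β = s1^-1 s2 s2 s2 s1^-1 s2 s1 s2^-1 s1 s2 on 3 strands, 10 crossings.
Compute on β:
Braid: s1^-1 s2 s2 s2 s1^-1 s2 s1 s2^-1 s1 s2 on 3 strands, 10 crossings.
Writhe w = (#positive) - (#negative) = 7 - 3 = 4.
State-sum expansion of <K>. There are 2^10 = 1024 states.
Each crossing splits two ways (0=vertical, 1=horizontal). The state's weight is A^(#A-smoothings - #B-smoothings) * d^(loops - 1).
Tabulate the states by total A-exponent and number of loops L (A-exp: L × count):
  A^10: L=2 ×1
  A^8: L=1 ×5, L=3 ×5
  A^6: L=2 ×39, L=4 ×6
  A^4: L=1 ×34, L=3 ×85, L=5 ×1
  A^2: L=2 ×138, L=4 ×72
  A^0: L=1 ×48, L=3 ×167, L=5 ×37
  A^-2: L=2 ×91, L=4 ×109, L=6 ×10
  A^-4: L=3 ×82, L=5 ×37, L=7 ×1
  A^-6: L=4 ×40, L=6 ×5
  A^-8: L=5 ×10
  A^-10: L=6 ×1
Each group contributes A^e * Σ count * d^(L-1):
Powers of d = -A^2 - A^-2: d^2 = A^4 + 2 + A^-4; d^3 = -A^6 - 3*A^2 - 3*A^-2 - A^-6; d^4 = A^8 + 4*A^4 + 6 + 4*A^-4 + A^-8; d^5 = -A^10 - 5*A^6 - 10*A^2 - 10*A^-2 - 5*A^-6 - A^-10; d^6 = A^12 + 6*A^8 + 15*A^4 + 20 + 15*A^-4 + 6*A^-8 + A^-12.
  A^10 * (d) = -A^12 - A^8
  A^8 * (5 + 5*d^2) = 5*A^12 + 15*A^8 + 5*A^4
  A^6 * (39*d + 6*d^3) = -6*A^12 - 57*A^8 - 57*A^4 - 6
  A^4 * (34 + 85*d^2 + d^4) = A^12 + 89*A^8 + 210*A^4 + 89 + A^-4
  A^2 * (138*d + 72*d^3) = -72*A^8 - 354*A^4 - 354 - 72*A^-4
  A^0 * (48 + 167*d^2 + 37*d^4) = 37*A^8 + 315*A^4 + 604 + 315*A^-4 + 37*A^-8
  A^-2 * (91*d + 109*d^3 + 10*d^5) = -10*A^8 - 159*A^4 - 518 - 518*A^-4 - 159*A^-8 - 10*A^-12
  A^-4 * (82*d^2 + 37*d^4 + d^6) = A^8 + 43*A^4 + 245 + 406*A^-4 + 245*A^-8 + 43*A^-12 + A^-16
  A^-6 * (40*d^3 + 5*d^5) = -5*A^4 - 65 - 170*A^-4 - 170*A^-8 - 65*A^-12 - 5*A^-16
  A^-8 * (10*d^4) = 10 + 40*A^-4 + 60*A^-8 + 40*A^-12 + 10*A^-16
  A^-10 * (d^5) = -1 - 5*A^-4 - 10*A^-8 - 10*A^-12 - 5*A^-16 - A^-20
Summing the groups: <K> = -A^12 + 2*A^8 - 2*A^4 + 4 - 3*A^-4 + 3*A^-8 - 2*A^-12 + A^-16 - A^-20
Normalise by the writhe: (-A^3)^(-w) = (-A^3)^(-4) = A^-12, so f(A) = A^-12 * <K> = -1 + 2*A^-4 - 2*A^-8 + 4*A^-12 - 3*A^-16 + 3*A^-20 - 2*A^-24 + A^-28 - A^-32.
Substitute A = t^(-1/4), i.e. A^e → t^(-e/4): V(t) = -t^8 + t^7 - 2*t^6 + 3*t^5 - 3*t^4 + 4*t^3 - 2*t^2 + 2*t - 1

Answer: -t^8 + t^7 - 2*t^6 + 3*t^5 - 3*t^4 + 4*t^3 - 2*t^2 + 2*t - 1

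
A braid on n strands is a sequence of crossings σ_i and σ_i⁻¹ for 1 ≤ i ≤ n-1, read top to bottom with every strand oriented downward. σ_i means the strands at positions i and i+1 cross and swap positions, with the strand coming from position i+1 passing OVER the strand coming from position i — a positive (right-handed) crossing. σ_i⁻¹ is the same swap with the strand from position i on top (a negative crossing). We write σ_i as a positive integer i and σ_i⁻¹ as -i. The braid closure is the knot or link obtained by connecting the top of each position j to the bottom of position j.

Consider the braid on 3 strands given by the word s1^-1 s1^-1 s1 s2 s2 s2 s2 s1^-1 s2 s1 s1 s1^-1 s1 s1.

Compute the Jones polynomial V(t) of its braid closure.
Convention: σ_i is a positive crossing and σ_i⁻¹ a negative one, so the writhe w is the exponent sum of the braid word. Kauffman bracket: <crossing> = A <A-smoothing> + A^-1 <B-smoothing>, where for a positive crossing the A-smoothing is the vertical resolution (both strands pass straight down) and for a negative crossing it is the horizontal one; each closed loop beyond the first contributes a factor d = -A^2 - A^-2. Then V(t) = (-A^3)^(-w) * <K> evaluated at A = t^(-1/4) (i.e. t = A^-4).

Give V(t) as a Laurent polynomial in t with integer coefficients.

-t^9 + t^8 - 2*t^7 + 3*t^6 - 2*t^5 + 2*t^4 - t^3 + t^2

Derivation:
The presented braid s1^-1 s1^-1 s1 s2 s2 s2 s2 s1^-1 s2 s1 s1 s1^-1 s1 s1 on 3 strands reduces by inverse Markov moves (closure unchanged at each step):
  Deconjugate: the word is γ·β·γ⁻¹ with γ = s1^-1 s1^-1 (prefix) and γ⁻¹ = s1 s1 (suffix); strip both.
  Deconjugate: the word is γ·β·γ⁻¹ with γ = s1 (prefix) and γ⁻¹ = s1^-1 (suffix); strip both.
Reduced to β = s2 s2 s2 s2 s1^-1 s2 s1 s1 on 3 strands, 8 crossings.
Compute on β:
Braid: s2 s2 s2 s2 s1^-1 s2 s1 s1 on 3 strands, 8 crossings.
Writhe w = (#positive) - (#negative) = 7 - 1 = 6.
Enumerate smoothing states for the bracket polynomial. There are 2^8 = 256 states.
Smooth each crossing (0=||, 1=⌣⌢); contribution A^(Σ sign_k(1-2s_k)) * d^(L-1).
Tabulate the states by total A-exponent and number of loops L (A-exp: L × count):
  A^8: L=2 ×1
  A^6: L=1 ×5, L=3 ×3
  A^4: L=2 ×27, L=4 ×1
  A^2: L=1 ×18, L=3 ×38
  A^0: L=2 ×41, L=4 ×29
  A^-2: L=3 ×44, L=5 ×12
  A^-4: L=4 ×26, L=6 ×2
  A^-6: L=5 ×8
  A^-8: L=6 ×1
Each group contributes A^e * Σ count * d^(L-1):
Powers of d = -A^2 - A^-2: d^2 = A^4 + 2 + A^-4; d^3 = -A^6 - 3*A^2 - 3*A^-2 - A^-6; d^4 = A^8 + 4*A^4 + 6 + 4*A^-4 + A^-8; d^5 = -A^10 - 5*A^6 - 10*A^2 - 10*A^-2 - 5*A^-6 - A^-10.
  A^8 * (d) = -A^10 - A^6
  A^6 * (5 + 3*d^2) = 3*A^10 + 11*A^6 + 3*A^2
  A^4 * (27*d + d^3) = -A^10 - 30*A^6 - 30*A^2 - A^-2
  A^2 * (18 + 38*d^2) = 38*A^6 + 94*A^2 + 38*A^-2
  A^0 * (41*d + 29*d^3) = -29*A^6 - 128*A^2 - 128*A^-2 - 29*A^-6
  A^-2 * (44*d^2 + 12*d^4) = 12*A^6 + 92*A^2 + 160*A^-2 + 92*A^-6 + 12*A^-10
  A^-4 * (26*d^3 + 2*d^5) = -2*A^6 - 36*A^2 - 98*A^-2 - 98*A^-6 - 36*A^-10 - 2*A^-14
  A^-6 * (8*d^4) = 8*A^2 + 32*A^-2 + 48*A^-6 + 32*A^-10 + 8*A^-14
  A^-8 * (d^5) = -A^2 - 5*A^-2 - 10*A^-6 - 10*A^-10 - 5*A^-14 - A^-18
Summing the groups: <K> = A^10 - A^6 + 2*A^2 - 2*A^-2 + 3*A^-6 - 2*A^-10 + A^-14 - A^-18
Normalise by the writhe: (-A^3)^(-w) = (-A^3)^(-6) = A^-18, so f(A) = A^-18 * <K> = A^-8 - A^-12 + 2*A^-16 - 2*A^-20 + 3*A^-24 - 2*A^-28 + A^-32 - A^-36.
Substitute A = t^(-1/4), i.e. A^e → t^(-e/4): V(t) = -t^9 + t^8 - 2*t^7 + 3*t^6 - 2*t^5 + 2*t^4 - t^3 + t^2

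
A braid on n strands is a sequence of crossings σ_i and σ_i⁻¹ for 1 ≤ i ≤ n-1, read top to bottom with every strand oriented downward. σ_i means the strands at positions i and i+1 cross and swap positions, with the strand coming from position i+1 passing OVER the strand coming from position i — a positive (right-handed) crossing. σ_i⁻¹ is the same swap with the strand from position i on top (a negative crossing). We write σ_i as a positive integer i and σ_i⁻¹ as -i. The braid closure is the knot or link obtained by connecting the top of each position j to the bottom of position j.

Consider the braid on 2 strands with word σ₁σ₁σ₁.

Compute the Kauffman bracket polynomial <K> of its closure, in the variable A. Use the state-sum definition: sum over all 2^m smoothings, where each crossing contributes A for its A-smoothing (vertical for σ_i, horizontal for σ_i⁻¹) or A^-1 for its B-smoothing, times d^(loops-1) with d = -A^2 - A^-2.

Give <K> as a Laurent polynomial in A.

-A^5 - A^-3 + A^-7

Derivation:
Braid: s1 s1 s1 on 2 strands, 3 crossings.
Writhe w = (#positive) - (#negative) = 3 - 0 = 3.
State-sum expansion of <K>. There are 2^3 = 8 states.
Smooth each crossing (0=||, 1=⌣⌢); contribution A^(Σ sign_k(1-2s_k)) * d^(L-1).
  state 000: A-exp=+3, loops=2, term = A^3 * d^1
  state 001: A-exp=+1, loops=1, term = A^1 * d^0
  state 010: A-exp=+1, loops=1, term = A^1 * d^0
  state 011: A-exp=-1, loops=2, term = A^-1 * d^1
  state 100: A-exp=+1, loops=1, term = A^1 * d^0
  state 101: A-exp=-1, loops=2, term = A^-1 * d^1
  state 110: A-exp=-1, loops=2, term = A^-1 * d^1
  state 111: A-exp=-3, loops=3, term = A^-3 * d^2
Collect the terms by A-exponent (count of states per loop number):
Powers of d = -A^2 - A^-2: d^2 = A^4 + 2 + A^-4.
  A^3 * (d) = -A^5 - A
  A^1 * (3) = 3*A
  A^-1 * (3*d) = -3*A - 3*A^-3
  A^-3 * (d^2) = A + 2*A^-3 + A^-7
Summing the groups: <K> = -A^5 - A^-3 + A^-7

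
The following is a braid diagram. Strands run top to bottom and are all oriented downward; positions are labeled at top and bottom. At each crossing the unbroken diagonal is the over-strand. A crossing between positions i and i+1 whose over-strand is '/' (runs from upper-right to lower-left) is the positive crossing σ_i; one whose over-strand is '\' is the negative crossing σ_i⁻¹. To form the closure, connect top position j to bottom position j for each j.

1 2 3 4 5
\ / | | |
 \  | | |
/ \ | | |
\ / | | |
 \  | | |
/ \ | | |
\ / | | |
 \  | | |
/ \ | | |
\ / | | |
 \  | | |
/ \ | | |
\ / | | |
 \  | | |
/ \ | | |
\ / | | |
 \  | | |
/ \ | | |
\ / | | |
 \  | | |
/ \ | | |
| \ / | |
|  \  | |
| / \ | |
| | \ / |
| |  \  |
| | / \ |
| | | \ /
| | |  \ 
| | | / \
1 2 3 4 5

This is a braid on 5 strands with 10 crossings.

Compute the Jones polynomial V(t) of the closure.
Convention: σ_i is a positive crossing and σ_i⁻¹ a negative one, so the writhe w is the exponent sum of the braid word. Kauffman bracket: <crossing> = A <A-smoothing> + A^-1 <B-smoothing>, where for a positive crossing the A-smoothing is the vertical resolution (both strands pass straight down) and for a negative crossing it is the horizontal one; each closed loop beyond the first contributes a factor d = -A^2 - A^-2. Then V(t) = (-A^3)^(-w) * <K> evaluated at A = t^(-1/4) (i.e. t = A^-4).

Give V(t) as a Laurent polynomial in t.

Reading the diagram top to bottom ('/'-over between positions i,i+1 = s_i, '\'-over = s_i^-1): braid word = s1^-1 s1^-1 s1^-1 s1^-1 s1^-1 s1^-1 s1^-1 s2^-1 s3^-1 s4^-1.
The presented braid s1^-1 s1^-1 s1^-1 s1^-1 s1^-1 s1^-1 s1^-1 s2^-1 s3^-1 s4^-1 on 5 strands reduces by inverse Markov moves (closure unchanged at each step):
  Destabilize: the word has the form β·s4^-1 where s4^-1 occurs only as the final letter (β ∈ B_4); drop it and the last strand → 4 strands.
  Destabilize: the word has the form β·s3^-1 where s3^-1 occurs only as the final letter (β ∈ B_3); drop it and the last strand → 3 strands.
  Destabilize: the word has the form β·s2^-1 where s2^-1 occurs only as the final letter (β ∈ B_2); drop it and the last strand → 2 strands.
Reduced to β = s1^-1 s1^-1 s1^-1 s1^-1 s1^-1 s1^-1 s1^-1 on 2 strands, 7 crossings.
Compute on β:
Braid: s1^-1 s1^-1 s1^-1 s1^-1 s1^-1 s1^-1 s1^-1 on 2 strands, 7 crossings.
Writhe w = (#positive) - (#negative) = 0 - 7 = -7.
State-sum expansion of <K>. There are 2^7 = 128 states.
Smooth each crossing (0=||, 1=⌣⌢); contribution A^(Σ sign_k(1-2s_k)) * d^(L-1).
Tabulate the states by total A-exponent and number of loops L (A-exp: L × count):
  A^7: L=7 ×1
  A^5: L=6 ×7
  A^3: L=5 ×21
  A^1: L=4 ×35
  A^-1: L=3 ×35
  A^-3: L=2 ×21
  A^-5: L=1 ×7
  A^-7: L=2 ×1
Each group contributes A^e * Σ count * d^(L-1):
Powers of d = -A^2 - A^-2: d^2 = A^4 + 2 + A^-4; d^3 = -A^6 - 3*A^2 - 3*A^-2 - A^-6; d^4 = A^8 + 4*A^4 + 6 + 4*A^-4 + A^-8; d^5 = -A^10 - 5*A^6 - 10*A^2 - 10*A^-2 - 5*A^-6 - A^-10; d^6 = A^12 + 6*A^8 + 15*A^4 + 20 + 15*A^-4 + 6*A^-8 + A^-12.
  A^7 * (d^6) = A^19 + 6*A^15 + 15*A^11 + 20*A^7 + 15*A^3 + 6*A^-1 + A^-5
  A^5 * (7*d^5) = -7*A^15 - 35*A^11 - 70*A^7 - 70*A^3 - 35*A^-1 - 7*A^-5
  A^3 * (21*d^4) = 21*A^11 + 84*A^7 + 126*A^3 + 84*A^-1 + 21*A^-5
  A^1 * (35*d^3) = -35*A^7 - 105*A^3 - 105*A^-1 - 35*A^-5
  A^-1 * (35*d^2) = 35*A^3 + 70*A^-1 + 35*A^-5
  A^-3 * (21*d) = -21*A^-1 - 21*A^-5
  A^-5 * (7) = 7*A^-5
  A^-7 * (d) = -A^-5 - A^-9
Summing the groups: <K> = A^19 - A^15 + A^11 - A^7 + A^3 - A^-1 - A^-9
Normalise by the writhe: (-A^3)^(-w) = (-A^3)^(7) = -A^21, so f(A) = -A^21 * <K> = -A^40 + A^36 - A^32 + A^28 - A^24 + A^20 + A^12.
Substitute A = t^(-1/4), i.e. A^e → t^(-e/4): V(t) = t^-3 + t^-5 - t^-6 + t^-7 - t^-8 + t^-9 - t^-10

Answer: t^-3 + t^-5 - t^-6 + t^-7 - t^-8 + t^-9 - t^-10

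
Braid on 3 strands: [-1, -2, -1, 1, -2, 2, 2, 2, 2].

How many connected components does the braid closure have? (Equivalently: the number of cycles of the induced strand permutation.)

2

Derivation:
Track the strand permutation on 3 strands, starting from identity.
  step 1: s1^-1 swaps positions 1,2 -> [2 1 3]
  step 2: s2^-1 swaps positions 2,3 -> [2 3 1]
  step 3: s1^-1 swaps positions 1,2 -> [3 2 1]
  step 4: s1 swaps positions 1,2 -> [2 3 1]
  step 5: s2^-1 swaps positions 2,3 -> [2 1 3]
  step 6: s2 swaps positions 2,3 -> [2 3 1]
  step 7: s2 swaps positions 2,3 -> [2 1 3]
  step 8: s2 swaps positions 2,3 -> [2 3 1]
  step 9: s2 swaps positions 2,3 -> [2 1 3]
Final permutation (position -> original strand): [2 1 3]
Closure components = cycle count of this permutation = 2.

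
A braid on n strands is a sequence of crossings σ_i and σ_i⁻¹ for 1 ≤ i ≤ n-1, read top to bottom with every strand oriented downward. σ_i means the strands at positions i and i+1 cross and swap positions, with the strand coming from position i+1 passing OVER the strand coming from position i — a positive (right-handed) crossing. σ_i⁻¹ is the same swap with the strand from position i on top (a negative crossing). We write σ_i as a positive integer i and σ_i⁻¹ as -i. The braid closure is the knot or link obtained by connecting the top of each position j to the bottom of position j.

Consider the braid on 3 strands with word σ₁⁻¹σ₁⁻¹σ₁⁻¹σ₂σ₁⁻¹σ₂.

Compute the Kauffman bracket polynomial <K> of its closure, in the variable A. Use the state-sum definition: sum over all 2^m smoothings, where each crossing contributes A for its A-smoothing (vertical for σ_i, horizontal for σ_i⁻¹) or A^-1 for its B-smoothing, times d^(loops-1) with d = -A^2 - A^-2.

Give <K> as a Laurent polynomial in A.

Braid: s1^-1 s1^-1 s1^-1 s2 s1^-1 s2 on 3 strands, 6 crossings.
Writhe w = (#positive) - (#negative) = 2 - 4 = -2.
State-sum expansion of <K>. There are 2^6 = 64 states.
For each crossing: s=0 is the vertical smoothing, s=1 horizontal. Crossing k contributes A^(sign_k * (1 - 2*s_k)); loop factor d = -A^2 - A^-2.
Tabulate the states by total A-exponent and number of loops L (A-exp: L × count):
  A^6: L=5 ×1
  A^4: L=4 ×6
  A^2: L=3 ×15
  A^0: L=2 ×19, L=4 ×1
  A^-2: L=1 ×11, L=3 ×4
  A^-4: L=2 ×6
  A^-6: L=3 ×1
Each group contributes A^e * Σ count * d^(L-1):
Powers of d = -A^2 - A^-2: d^2 = A^4 + 2 + A^-4; d^3 = -A^6 - 3*A^2 - 3*A^-2 - A^-6; d^4 = A^8 + 4*A^4 + 6 + 4*A^-4 + A^-8.
  A^6 * (d^4) = A^14 + 4*A^10 + 6*A^6 + 4*A^2 + A^-2
  A^4 * (6*d^3) = -6*A^10 - 18*A^6 - 18*A^2 - 6*A^-2
  A^2 * (15*d^2) = 15*A^6 + 30*A^2 + 15*A^-2
  A^0 * (19*d + d^3) = -A^6 - 22*A^2 - 22*A^-2 - A^-6
  A^-2 * (11 + 4*d^2) = 4*A^2 + 19*A^-2 + 4*A^-6
  A^-4 * (6*d) = -6*A^-2 - 6*A^-6
  A^-6 * (d^2) = A^-2 + 2*A^-6 + A^-10
Summing the groups: <K> = A^14 - 2*A^10 + 2*A^6 - 2*A^2 + 2*A^-2 - A^-6 + A^-10

Answer: A^14 - 2*A^10 + 2*A^6 - 2*A^2 + 2*A^-2 - A^-6 + A^-10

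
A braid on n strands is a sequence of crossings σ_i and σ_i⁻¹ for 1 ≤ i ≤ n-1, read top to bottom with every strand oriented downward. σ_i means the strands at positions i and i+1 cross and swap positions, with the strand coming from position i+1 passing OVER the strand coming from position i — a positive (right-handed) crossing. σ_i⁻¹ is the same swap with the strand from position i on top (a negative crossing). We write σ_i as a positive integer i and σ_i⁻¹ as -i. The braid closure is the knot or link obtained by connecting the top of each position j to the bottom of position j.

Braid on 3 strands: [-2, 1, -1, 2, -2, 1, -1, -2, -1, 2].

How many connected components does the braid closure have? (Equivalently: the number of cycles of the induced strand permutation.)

1

Derivation:
Track the strand permutation on 3 strands, starting from identity.
  step 1: s2^-1 swaps positions 2,3 -> [1 3 2]
  step 2: s1 swaps positions 1,2 -> [3 1 2]
  step 3: s1^-1 swaps positions 1,2 -> [1 3 2]
  step 4: s2 swaps positions 2,3 -> [1 2 3]
  step 5: s2^-1 swaps positions 2,3 -> [1 3 2]
  step 6: s1 swaps positions 1,2 -> [3 1 2]
  step 7: s1^-1 swaps positions 1,2 -> [1 3 2]
  step 8: s2^-1 swaps positions 2,3 -> [1 2 3]
  step 9: s1^-1 swaps positions 1,2 -> [2 1 3]
  step 10: s2 swaps positions 2,3 -> [2 3 1]
Final permutation (position -> original strand): [2 3 1]
Closure components = cycle count of this permutation = 1.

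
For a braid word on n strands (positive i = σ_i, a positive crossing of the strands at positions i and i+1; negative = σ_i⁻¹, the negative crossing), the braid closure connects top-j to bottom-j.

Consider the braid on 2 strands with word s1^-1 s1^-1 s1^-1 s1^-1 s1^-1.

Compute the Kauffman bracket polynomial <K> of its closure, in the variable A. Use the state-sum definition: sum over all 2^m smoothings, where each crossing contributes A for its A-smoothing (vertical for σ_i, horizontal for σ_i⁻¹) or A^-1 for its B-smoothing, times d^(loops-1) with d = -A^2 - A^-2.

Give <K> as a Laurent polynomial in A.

Braid: s1^-1 s1^-1 s1^-1 s1^-1 s1^-1 on 2 strands, 5 crossings.
Writhe w = (#positive) - (#negative) = 0 - 5 = -5.
Enumerate smoothing states for the bracket polynomial. There are 2^5 = 32 states.
Smooth each crossing (0=||, 1=⌣⌢); contribution A^(Σ sign_k(1-2s_k)) * d^(L-1).
  state 00000: A-exp=-5, loops=2, term = A^-5 * d^1
  state 00001: A-exp=-3, loops=1, term = A^-3 * d^0
  state 00010: A-exp=-3, loops=1, term = A^-3 * d^0
  state 00011: A-exp=-1, loops=2, term = A^-1 * d^1
  state 00100: A-exp=-3, loops=1, term = A^-3 * d^0
  state 00101: A-exp=-1, loops=2, term = A^-1 * d^1
  state 00110: A-exp=-1, loops=2, term = A^-1 * d^1
  state 00111: A-exp=+1, loops=3, term = A^1 * d^2
  state 01000: A-exp=-3, loops=1, term = A^-3 * d^0
  state 01001: A-exp=-1, loops=2, term = A^-1 * d^1
  state 01010: A-exp=-1, loops=2, term = A^-1 * d^1
  state 01011: A-exp=+1, loops=3, term = A^1 * d^2
  state 01100: A-exp=-1, loops=2, term = A^-1 * d^1
  state 01101: A-exp=+1, loops=3, term = A^1 * d^2
  state 01110: A-exp=+1, loops=3, term = A^1 * d^2
  state 01111: A-exp=+3, loops=4, term = A^3 * d^3
  state 10000: A-exp=-3, loops=1, term = A^-3 * d^0
  state 10001: A-exp=-1, loops=2, term = A^-1 * d^1
  state 10010: A-exp=-1, loops=2, term = A^-1 * d^1
  state 10011: A-exp=+1, loops=3, term = A^1 * d^2
  state 10100: A-exp=-1, loops=2, term = A^-1 * d^1
  state 10101: A-exp=+1, loops=3, term = A^1 * d^2
  state 10110: A-exp=+1, loops=3, term = A^1 * d^2
  state 10111: A-exp=+3, loops=4, term = A^3 * d^3
  state 11000: A-exp=-1, loops=2, term = A^-1 * d^1
  state 11001: A-exp=+1, loops=3, term = A^1 * d^2
  state 11010: A-exp=+1, loops=3, term = A^1 * d^2
  state 11011: A-exp=+3, loops=4, term = A^3 * d^3
  state 11100: A-exp=+1, loops=3, term = A^1 * d^2
  state 11101: A-exp=+3, loops=4, term = A^3 * d^3
  state 11110: A-exp=+3, loops=4, term = A^3 * d^3
  state 11111: A-exp=+5, loops=5, term = A^5 * d^4
Collect the terms by A-exponent (count of states per loop number):
Powers of d = -A^2 - A^-2: d^2 = A^4 + 2 + A^-4; d^3 = -A^6 - 3*A^2 - 3*A^-2 - A^-6; d^4 = A^8 + 4*A^4 + 6 + 4*A^-4 + A^-8.
  A^5 * (d^4) = A^13 + 4*A^9 + 6*A^5 + 4*A + A^-3
  A^3 * (5*d^3) = -5*A^9 - 15*A^5 - 15*A - 5*A^-3
  A^1 * (10*d^2) = 10*A^5 + 20*A + 10*A^-3
  A^-1 * (10*d) = -10*A - 10*A^-3
  A^-3 * (5) = 5*A^-3
  A^-5 * (d) = -A^-3 - A^-7
Summing the groups: <K> = A^13 - A^9 + A^5 - A - A^-7

Answer: A^13 - A^9 + A^5 - A - A^-7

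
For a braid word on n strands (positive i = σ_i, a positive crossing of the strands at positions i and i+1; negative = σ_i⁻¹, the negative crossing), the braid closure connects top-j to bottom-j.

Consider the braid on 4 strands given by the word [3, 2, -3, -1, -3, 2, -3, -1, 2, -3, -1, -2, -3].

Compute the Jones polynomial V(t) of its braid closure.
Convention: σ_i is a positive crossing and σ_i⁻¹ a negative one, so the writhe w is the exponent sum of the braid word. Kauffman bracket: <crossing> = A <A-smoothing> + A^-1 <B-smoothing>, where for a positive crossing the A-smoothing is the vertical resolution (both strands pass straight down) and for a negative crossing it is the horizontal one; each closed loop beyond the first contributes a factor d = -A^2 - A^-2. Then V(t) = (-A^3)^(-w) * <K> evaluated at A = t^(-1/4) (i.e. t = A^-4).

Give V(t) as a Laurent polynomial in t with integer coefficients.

The presented braid s3 s2 s3^-1 s1^-1 s3^-1 s2 s3^-1 s1^-1 s2 s3^-1 s1^-1 s2^-1 s3^-1 on 4 strands reduces by inverse Markov moves (closure unchanged at each step):
  Deconjugate: the word is γ·β·γ⁻¹ with γ = s3 s2 (prefix) and γ⁻¹ = s2^-1 s3^-1 (suffix); strip both.
Reduced to β = s3^-1 s1^-1 s3^-1 s2 s3^-1 s1^-1 s2 s3^-1 s1^-1 on 4 strands, 9 crossings.
Compute on β:
Braid: s3^-1 s1^-1 s3^-1 s2 s3^-1 s1^-1 s2 s3^-1 s1^-1 on 4 strands, 9 crossings.
Writhe w = (#positive) - (#negative) = 2 - 7 = -5.
State-sum expansion of <K>. There are 2^9 = 512 states.
Smooth each crossing (0=||, 1=⌣⌢); contribution A^(Σ sign_k(1-2s_k)) * d^(L-1).
Tabulate the states by total A-exponent and number of loops L (A-exp: L × count):
  A^9: L=7 ×1
  A^7: L=6 ×9
  A^5: L=5 ×36
  A^3: L=4 ×83, L=6 ×1
  A^1: L=3 ×118, L=5 ×8
  A^-1: L=2 ×100, L=4 ×26
  A^-3: L=1 ×41, L=3 ×42, L=5 ×1
  A^-5: L=2 ×31, L=4 ×5
  A^-7: L=3 ×9
  A^-9: L=4 ×1
Each group contributes A^e * Σ count * d^(L-1):
Powers of d = -A^2 - A^-2: d^2 = A^4 + 2 + A^-4; d^3 = -A^6 - 3*A^2 - 3*A^-2 - A^-6; d^4 = A^8 + 4*A^4 + 6 + 4*A^-4 + A^-8; d^5 = -A^10 - 5*A^6 - 10*A^2 - 10*A^-2 - 5*A^-6 - A^-10; d^6 = A^12 + 6*A^8 + 15*A^4 + 20 + 15*A^-4 + 6*A^-8 + A^-12.
  A^9 * (d^6) = A^21 + 6*A^17 + 15*A^13 + 20*A^9 + 15*A^5 + 6*A + A^-3
  A^7 * (9*d^5) = -9*A^17 - 45*A^13 - 90*A^9 - 90*A^5 - 45*A - 9*A^-3
  A^5 * (36*d^4) = 36*A^13 + 144*A^9 + 216*A^5 + 144*A + 36*A^-3
  A^3 * (83*d^3 + d^5) = -A^13 - 88*A^9 - 259*A^5 - 259*A - 88*A^-3 - A^-7
  A^1 * (118*d^2 + 8*d^4) = 8*A^9 + 150*A^5 + 284*A + 150*A^-3 + 8*A^-7
  A^-1 * (100*d + 26*d^3) = -26*A^5 - 178*A - 178*A^-3 - 26*A^-7
  A^-3 * (41 + 42*d^2 + d^4) = A^5 + 46*A + 131*A^-3 + 46*A^-7 + A^-11
  A^-5 * (31*d + 5*d^3) = -5*A - 46*A^-3 - 46*A^-7 - 5*A^-11
  A^-7 * (9*d^2) = 9*A^-3 + 18*A^-7 + 9*A^-11
  A^-9 * (d^3) = -A^-3 - 3*A^-7 - 3*A^-11 - A^-15
Summing the groups: <K> = A^21 - 3*A^17 + 5*A^13 - 6*A^9 + 7*A^5 - 7*A + 5*A^-3 - 4*A^-7 + 2*A^-11 - A^-15
Normalise by the writhe: (-A^3)^(-w) = (-A^3)^(5) = -A^15, so f(A) = -A^15 * <K> = -A^36 + 3*A^32 - 5*A^28 + 6*A^24 - 7*A^20 + 7*A^16 - 5*A^12 + 4*A^8 - 2*A^4 + 1.
Substitute A = t^(-1/4), i.e. A^e → t^(-e/4): V(t) = 1 - 2*t^-1 + 4*t^-2 - 5*t^-3 + 7*t^-4 - 7*t^-5 + 6*t^-6 - 5*t^-7 + 3*t^-8 - t^-9

Answer: 1 - 2*t^-1 + 4*t^-2 - 5*t^-3 + 7*t^-4 - 7*t^-5 + 6*t^-6 - 5*t^-7 + 3*t^-8 - t^-9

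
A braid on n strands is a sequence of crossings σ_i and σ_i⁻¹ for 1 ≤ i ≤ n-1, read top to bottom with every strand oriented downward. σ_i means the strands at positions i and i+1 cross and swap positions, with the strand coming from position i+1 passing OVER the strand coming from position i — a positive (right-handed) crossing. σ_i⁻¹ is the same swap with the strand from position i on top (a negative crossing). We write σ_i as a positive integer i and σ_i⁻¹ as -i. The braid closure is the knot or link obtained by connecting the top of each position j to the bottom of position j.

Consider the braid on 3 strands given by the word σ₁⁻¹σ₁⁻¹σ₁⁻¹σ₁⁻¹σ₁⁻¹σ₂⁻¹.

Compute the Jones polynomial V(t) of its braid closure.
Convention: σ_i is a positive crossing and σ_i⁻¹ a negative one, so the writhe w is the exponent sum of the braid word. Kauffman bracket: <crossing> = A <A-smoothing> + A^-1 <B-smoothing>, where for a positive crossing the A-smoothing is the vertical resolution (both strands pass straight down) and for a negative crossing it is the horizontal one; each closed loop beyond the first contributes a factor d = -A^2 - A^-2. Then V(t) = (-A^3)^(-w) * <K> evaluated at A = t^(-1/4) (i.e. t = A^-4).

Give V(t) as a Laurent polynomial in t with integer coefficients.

t^-2 + t^-4 - t^-5 + t^-6 - t^-7

Derivation:
The presented braid s1^-1 s1^-1 s1^-1 s1^-1 s1^-1 s2^-1 on 3 strands reduces by inverse Markov moves (closure unchanged at each step):
  Destabilize: the word has the form β·s2^-1 where s2^-1 occurs only as the final letter (β ∈ B_2); drop it and the last strand → 2 strands.
Reduced to β = s1^-1 s1^-1 s1^-1 s1^-1 s1^-1 on 2 strands, 5 crossings.
Compute on β:
Braid: s1^-1 s1^-1 s1^-1 s1^-1 s1^-1 on 2 strands, 5 crossings.
Writhe w = (#positive) - (#negative) = 0 - 5 = -5.
Enumerate smoothing states for the bracket polynomial. There are 2^5 = 32 states.
Each crossing splits two ways (0=vertical, 1=horizontal). The state's weight is A^(#A-smoothings - #B-smoothings) * d^(loops - 1).
  state 00000: A-exp=-5, loops=2, term = A^-5 * d^1
  state 00001: A-exp=-3, loops=1, term = A^-3 * d^0
  state 00010: A-exp=-3, loops=1, term = A^-3 * d^0
  state 00011: A-exp=-1, loops=2, term = A^-1 * d^1
  state 00100: A-exp=-3, loops=1, term = A^-3 * d^0
  state 00101: A-exp=-1, loops=2, term = A^-1 * d^1
  state 00110: A-exp=-1, loops=2, term = A^-1 * d^1
  state 00111: A-exp=+1, loops=3, term = A^1 * d^2
  state 01000: A-exp=-3, loops=1, term = A^-3 * d^0
  state 01001: A-exp=-1, loops=2, term = A^-1 * d^1
  state 01010: A-exp=-1, loops=2, term = A^-1 * d^1
  state 01011: A-exp=+1, loops=3, term = A^1 * d^2
  state 01100: A-exp=-1, loops=2, term = A^-1 * d^1
  state 01101: A-exp=+1, loops=3, term = A^1 * d^2
  state 01110: A-exp=+1, loops=3, term = A^1 * d^2
  state 01111: A-exp=+3, loops=4, term = A^3 * d^3
  state 10000: A-exp=-3, loops=1, term = A^-3 * d^0
  state 10001: A-exp=-1, loops=2, term = A^-1 * d^1
  state 10010: A-exp=-1, loops=2, term = A^-1 * d^1
  state 10011: A-exp=+1, loops=3, term = A^1 * d^2
  state 10100: A-exp=-1, loops=2, term = A^-1 * d^1
  state 10101: A-exp=+1, loops=3, term = A^1 * d^2
  state 10110: A-exp=+1, loops=3, term = A^1 * d^2
  state 10111: A-exp=+3, loops=4, term = A^3 * d^3
  state 11000: A-exp=-1, loops=2, term = A^-1 * d^1
  state 11001: A-exp=+1, loops=3, term = A^1 * d^2
  state 11010: A-exp=+1, loops=3, term = A^1 * d^2
  state 11011: A-exp=+3, loops=4, term = A^3 * d^3
  state 11100: A-exp=+1, loops=3, term = A^1 * d^2
  state 11101: A-exp=+3, loops=4, term = A^3 * d^3
  state 11110: A-exp=+3, loops=4, term = A^3 * d^3
  state 11111: A-exp=+5, loops=5, term = A^5 * d^4
Collect the terms by A-exponent (count of states per loop number):
Powers of d = -A^2 - A^-2: d^2 = A^4 + 2 + A^-4; d^3 = -A^6 - 3*A^2 - 3*A^-2 - A^-6; d^4 = A^8 + 4*A^4 + 6 + 4*A^-4 + A^-8.
  A^5 * (d^4) = A^13 + 4*A^9 + 6*A^5 + 4*A + A^-3
  A^3 * (5*d^3) = -5*A^9 - 15*A^5 - 15*A - 5*A^-3
  A^1 * (10*d^2) = 10*A^5 + 20*A + 10*A^-3
  A^-1 * (10*d) = -10*A - 10*A^-3
  A^-3 * (5) = 5*A^-3
  A^-5 * (d) = -A^-3 - A^-7
Summing the groups: <K> = A^13 - A^9 + A^5 - A - A^-7
Normalise by the writhe: (-A^3)^(-w) = (-A^3)^(5) = -A^15, so f(A) = -A^15 * <K> = -A^28 + A^24 - A^20 + A^16 + A^8.
Substitute A = t^(-1/4), i.e. A^e → t^(-e/4): V(t) = t^-2 + t^-4 - t^-5 + t^-6 - t^-7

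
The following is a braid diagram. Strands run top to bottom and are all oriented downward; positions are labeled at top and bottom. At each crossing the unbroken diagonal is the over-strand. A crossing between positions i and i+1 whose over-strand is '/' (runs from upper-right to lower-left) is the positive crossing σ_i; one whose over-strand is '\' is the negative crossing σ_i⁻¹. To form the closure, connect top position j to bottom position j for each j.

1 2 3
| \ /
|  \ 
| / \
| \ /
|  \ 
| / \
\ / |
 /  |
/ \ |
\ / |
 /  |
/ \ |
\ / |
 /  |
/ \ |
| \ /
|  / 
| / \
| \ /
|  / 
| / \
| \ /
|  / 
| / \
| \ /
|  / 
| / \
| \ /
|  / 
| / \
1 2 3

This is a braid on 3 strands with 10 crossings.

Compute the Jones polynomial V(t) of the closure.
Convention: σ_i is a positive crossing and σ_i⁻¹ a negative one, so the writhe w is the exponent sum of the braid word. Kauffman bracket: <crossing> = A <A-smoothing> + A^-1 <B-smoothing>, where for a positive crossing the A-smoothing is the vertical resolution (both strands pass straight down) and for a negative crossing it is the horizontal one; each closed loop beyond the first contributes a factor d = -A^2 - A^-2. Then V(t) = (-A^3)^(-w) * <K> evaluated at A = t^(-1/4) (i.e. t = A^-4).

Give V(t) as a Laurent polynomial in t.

t^8 - 2*t^7 + t^6 - 2*t^5 + 2*t^4 + t^2

Derivation:
Reading the diagram top to bottom ('/'-over between positions i,i+1 = s_i, '\'-over = s_i^-1): braid word = s2^-1 s2^-1 s1 s1 s1 s2 s2 s2 s2 s2.
The presented braid s2^-1 s2^-1 s1 s1 s1 s2 s2 s2 s2 s2 on 3 strands reduces by inverse Markov moves (closure unchanged at each step):
  Deconjugate: the word is γ·β·γ⁻¹ with γ = s2^-1 s2^-1 (prefix) and γ⁻¹ = s2 s2 (suffix); strip both.
Reduced to β = s1 s1 s1 s2 s2 s2 on 3 strands, 6 crossings.
Compute on β:
Braid: s1 s1 s1 s2 s2 s2 on 3 strands, 6 crossings.
Writhe w = (#positive) - (#negative) = 6 - 0 = 6.
State-sum expansion of <K>. There are 2^6 = 64 states.
Each crossing splits two ways (0=vertical, 1=horizontal). The state's weight is A^(#A-smoothings - #B-smoothings) * d^(loops - 1).
Tabulate the states by total A-exponent and number of loops L (A-exp: L × count):
  A^6: L=3 ×1
  A^4: L=2 ×6
  A^2: L=1 ×9, L=3 ×6
  A^0: L=2 ×18, L=4 ×2
  A^-2: L=3 ×15
  A^-4: L=4 ×6
  A^-6: L=5 ×1
Each group contributes A^e * Σ count * d^(L-1):
Powers of d = -A^2 - A^-2: d^2 = A^4 + 2 + A^-4; d^3 = -A^6 - 3*A^2 - 3*A^-2 - A^-6; d^4 = A^8 + 4*A^4 + 6 + 4*A^-4 + A^-8.
  A^6 * (d^2) = A^10 + 2*A^6 + A^2
  A^4 * (6*d) = -6*A^6 - 6*A^2
  A^2 * (9 + 6*d^2) = 6*A^6 + 21*A^2 + 6*A^-2
  A^0 * (18*d + 2*d^3) = -2*A^6 - 24*A^2 - 24*A^-2 - 2*A^-6
  A^-2 * (15*d^2) = 15*A^2 + 30*A^-2 + 15*A^-6
  A^-4 * (6*d^3) = -6*A^2 - 18*A^-2 - 18*A^-6 - 6*A^-10
  A^-6 * (d^4) = A^2 + 4*A^-2 + 6*A^-6 + 4*A^-10 + A^-14
Summing the groups: <K> = A^10 + 2*A^2 - 2*A^-2 + A^-6 - 2*A^-10 + A^-14
Normalise by the writhe: (-A^3)^(-w) = (-A^3)^(-6) = A^-18, so f(A) = A^-18 * <K> = A^-8 + 2*A^-16 - 2*A^-20 + A^-24 - 2*A^-28 + A^-32.
Substitute A = t^(-1/4), i.e. A^e → t^(-e/4): V(t) = t^8 - 2*t^7 + t^6 - 2*t^5 + 2*t^4 + t^2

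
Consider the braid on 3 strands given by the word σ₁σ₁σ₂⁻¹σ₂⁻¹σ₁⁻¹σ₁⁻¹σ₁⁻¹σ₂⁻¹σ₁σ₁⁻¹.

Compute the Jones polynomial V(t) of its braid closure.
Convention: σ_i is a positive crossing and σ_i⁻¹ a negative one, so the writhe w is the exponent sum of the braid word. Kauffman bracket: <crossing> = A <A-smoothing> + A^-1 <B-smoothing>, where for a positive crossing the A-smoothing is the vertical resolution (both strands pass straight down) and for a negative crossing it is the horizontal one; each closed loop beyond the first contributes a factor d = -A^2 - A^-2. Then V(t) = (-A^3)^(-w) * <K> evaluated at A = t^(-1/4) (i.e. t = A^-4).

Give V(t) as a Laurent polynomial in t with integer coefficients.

The presented braid s1 s1 s2^-1 s2^-1 s1^-1 s1^-1 s1^-1 s2^-1 s1 s1^-1 on 3 strands reduces by inverse Markov moves (closure unchanged at each step):
  Deconjugate: the word is γ·β·γ⁻¹ with γ = s1 (prefix) and γ⁻¹ = s1^-1 (suffix); strip both.
Reduced to β = s1 s2^-1 s2^-1 s1^-1 s1^-1 s1^-1 s2^-1 s1 on 3 strands, 8 crossings.
Compute on β:
Braid: s1 s2^-1 s2^-1 s1^-1 s1^-1 s1^-1 s2^-1 s1 on 3 strands, 8 crossings.
Writhe w = (#positive) - (#negative) = 2 - 6 = -4.
State-sum expansion of <K>. There are 2^8 = 256 states.
Smooth each crossing (0=||, 1=⌣⌢); contribution A^(Σ sign_k(1-2s_k)) * d^(L-1).
Tabulate the states by total A-exponent and number of loops L (A-exp: L × count):
  A^8: L=5 ×1
  A^6: L=4 ×8
  A^4: L=3 ×25, L=5 ×3
  A^2: L=2 ×36, L=4 ×19, L=6 ×1
  A^0: L=1 ×21, L=3 ×41, L=5 ×8
  A^-2: L=2 ×36, L=4 ×19, L=6 ×1
  A^-4: L=1 ×6, L=3 ×19, L=5 ×3
  A^-6: L=2 ×5, L=4 ×3
  A^-8: L=3 ×1
Each group contributes A^e * Σ count * d^(L-1):
Powers of d = -A^2 - A^-2: d^2 = A^4 + 2 + A^-4; d^3 = -A^6 - 3*A^2 - 3*A^-2 - A^-6; d^4 = A^8 + 4*A^4 + 6 + 4*A^-4 + A^-8; d^5 = -A^10 - 5*A^6 - 10*A^2 - 10*A^-2 - 5*A^-6 - A^-10.
  A^8 * (d^4) = A^16 + 4*A^12 + 6*A^8 + 4*A^4 + 1
  A^6 * (8*d^3) = -8*A^12 - 24*A^8 - 24*A^4 - 8
  A^4 * (25*d^2 + 3*d^4) = 3*A^12 + 37*A^8 + 68*A^4 + 37 + 3*A^-4
  A^2 * (36*d + 19*d^3 + d^5) = -A^12 - 24*A^8 - 103*A^4 - 103 - 24*A^-4 - A^-8
  A^0 * (21 + 41*d^2 + 8*d^4) = 8*A^8 + 73*A^4 + 151 + 73*A^-4 + 8*A^-8
  A^-2 * (36*d + 19*d^3 + d^5) = -A^8 - 24*A^4 - 103 - 103*A^-4 - 24*A^-8 - A^-12
  A^-4 * (6 + 19*d^2 + 3*d^4) = 3*A^4 + 31 + 62*A^-4 + 31*A^-8 + 3*A^-12
  A^-6 * (5*d + 3*d^3) = -3 - 14*A^-4 - 14*A^-8 - 3*A^-12
  A^-8 * (d^2) = A^-4 + 2*A^-8 + A^-12
Summing the groups: <K> = A^16 - 2*A^12 + 2*A^8 - 3*A^4 + 3 - 2*A^-4 + 2*A^-8
Normalise by the writhe: (-A^3)^(-w) = (-A^3)^(4) = A^12, so f(A) = A^12 * <K> = A^28 - 2*A^24 + 2*A^20 - 3*A^16 + 3*A^12 - 2*A^8 + 2*A^4.
Substitute A = t^(-1/4), i.e. A^e → t^(-e/4): V(t) = 2*t^-1 - 2*t^-2 + 3*t^-3 - 3*t^-4 + 2*t^-5 - 2*t^-6 + t^-7

Answer: 2*t^-1 - 2*t^-2 + 3*t^-3 - 3*t^-4 + 2*t^-5 - 2*t^-6 + t^-7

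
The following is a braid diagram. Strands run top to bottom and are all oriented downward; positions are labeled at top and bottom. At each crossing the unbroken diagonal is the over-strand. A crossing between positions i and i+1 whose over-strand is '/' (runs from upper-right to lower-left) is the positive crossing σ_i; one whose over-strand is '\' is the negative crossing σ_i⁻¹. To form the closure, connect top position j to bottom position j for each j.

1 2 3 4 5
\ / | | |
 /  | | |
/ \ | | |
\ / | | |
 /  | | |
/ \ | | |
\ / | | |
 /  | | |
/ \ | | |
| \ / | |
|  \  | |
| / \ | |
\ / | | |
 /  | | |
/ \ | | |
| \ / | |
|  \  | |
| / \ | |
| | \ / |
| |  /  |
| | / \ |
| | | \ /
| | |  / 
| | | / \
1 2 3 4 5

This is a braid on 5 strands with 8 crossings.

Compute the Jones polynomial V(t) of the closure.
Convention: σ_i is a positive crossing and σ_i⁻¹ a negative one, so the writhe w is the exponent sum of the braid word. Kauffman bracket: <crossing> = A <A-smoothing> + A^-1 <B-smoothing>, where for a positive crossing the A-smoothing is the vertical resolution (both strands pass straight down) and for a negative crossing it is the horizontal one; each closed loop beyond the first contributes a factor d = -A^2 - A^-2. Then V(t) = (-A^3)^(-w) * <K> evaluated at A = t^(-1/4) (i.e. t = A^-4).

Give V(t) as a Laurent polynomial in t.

t^5 - 2*t^4 + 2*t^3 - 2*t^2 + 2*t - 1 + t^-1

Derivation:
Reading the diagram top to bottom ('/'-over between positions i,i+1 = s_i, '\'-over = s_i^-1): braid word = s1 s1 s1 s2^-1 s1 s2^-1 s3 s4.
The presented braid s1 s1 s1 s2^-1 s1 s2^-1 s3 s4 on 5 strands reduces by inverse Markov moves (closure unchanged at each step):
  Destabilize: the word has the form β·s4 where s4 occurs only as the final letter (β ∈ B_4); drop it and the last strand → 4 strands.
  Destabilize: the word has the form β·s3 where s3 occurs only as the final letter (β ∈ B_3); drop it and the last strand → 3 strands.
Reduced to β = s1 s1 s1 s2^-1 s1 s2^-1 on 3 strands, 6 crossings.
Compute on β:
Braid: s1 s1 s1 s2^-1 s1 s2^-1 on 3 strands, 6 crossings.
Writhe w = (#positive) - (#negative) = 4 - 2 = 2.
State-sum expansion of <K>. There are 2^6 = 64 states.
Each crossing splits two ways (0=vertical, 1=horizontal). The state's weight is A^(#A-smoothings - #B-smoothings) * d^(loops - 1).
Tabulate the states by total A-exponent and number of loops L (A-exp: L × count):
  A^6: L=3 ×1
  A^4: L=2 ×6
  A^2: L=1 ×11, L=3 ×4
  A^0: L=2 ×19, L=4 ×1
  A^-2: L=3 ×15
  A^-4: L=4 ×6
  A^-6: L=5 ×1
Each group contributes A^e * Σ count * d^(L-1):
Powers of d = -A^2 - A^-2: d^2 = A^4 + 2 + A^-4; d^3 = -A^6 - 3*A^2 - 3*A^-2 - A^-6; d^4 = A^8 + 4*A^4 + 6 + 4*A^-4 + A^-8.
  A^6 * (d^2) = A^10 + 2*A^6 + A^2
  A^4 * (6*d) = -6*A^6 - 6*A^2
  A^2 * (11 + 4*d^2) = 4*A^6 + 19*A^2 + 4*A^-2
  A^0 * (19*d + d^3) = -A^6 - 22*A^2 - 22*A^-2 - A^-6
  A^-2 * (15*d^2) = 15*A^2 + 30*A^-2 + 15*A^-6
  A^-4 * (6*d^3) = -6*A^2 - 18*A^-2 - 18*A^-6 - 6*A^-10
  A^-6 * (d^4) = A^2 + 4*A^-2 + 6*A^-6 + 4*A^-10 + A^-14
Summing the groups: <K> = A^10 - A^6 + 2*A^2 - 2*A^-2 + 2*A^-6 - 2*A^-10 + A^-14
Normalise by the writhe: (-A^3)^(-w) = (-A^3)^(-2) = A^-6, so f(A) = A^-6 * <K> = A^4 - 1 + 2*A^-4 - 2*A^-8 + 2*A^-12 - 2*A^-16 + A^-20.
Substitute A = t^(-1/4), i.e. A^e → t^(-e/4): V(t) = t^5 - 2*t^4 + 2*t^3 - 2*t^2 + 2*t - 1 + t^-1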